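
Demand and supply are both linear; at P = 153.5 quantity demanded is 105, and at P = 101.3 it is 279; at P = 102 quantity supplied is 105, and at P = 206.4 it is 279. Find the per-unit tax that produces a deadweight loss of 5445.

99

Demand slope = (101.3 − 153.5)/(279 − 105) = −0.3, so P = 185 − 0.3Q.
Supply slope = (206.4 − 102)/(279 − 105) = 0.6, so P = 39 + 0.6Q.
Competitive equilibrium: 185 − 0.3Q = 39 + 0.6Q → Q* = 162.2222, P* = 136.3333.
A tax t gives ΔQ = t/0.9 and wedge t, so DWL = t²/1.8.
t²/1.8 = 5445 → t² = 9801 → t = 99.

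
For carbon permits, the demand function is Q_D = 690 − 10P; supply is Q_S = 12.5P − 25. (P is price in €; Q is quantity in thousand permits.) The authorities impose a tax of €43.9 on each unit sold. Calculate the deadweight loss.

In inverse form: demand P = 69 − 0.1Q, supply P = 2 + 0.08Q.
Competitive equilibrium: 69 − 0.1Q = 2 + 0.08Q → Q* = 372.2222, P* = 31.7778.
With the tax, the buyer price exceeds the seller price by 43.9: (69 − 0.1Q) − (2 + 0.08Q) = 43.9 → Q' = 128.3333.
ΔQ = 372.2222 − 128.3333 = 243.8889; the wedge equals the tax, 43.9.
Welfare loss = ½ × 243.8889 × 43.9 = €5353.36 thousand.

€5353.36 thousand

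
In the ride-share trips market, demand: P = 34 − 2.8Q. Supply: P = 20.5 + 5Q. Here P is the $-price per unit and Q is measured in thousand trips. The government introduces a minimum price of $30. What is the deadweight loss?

Competitive equilibrium: 34 − 2.8Q = 20.5 + 5Q → Q* = 1.7308, P* = 29.1538.
At the floor P = 30, quantity demanded = (34 − 30)/2.8 = 1.4286.
Sellers' marginal cost at Q' = 1.4286: 20.5 + 5·1.4286 = 27.643.
ΔQ = 1.7308 − 1.4286 = 0.3022; wedge = 30 − 27.643 = 2.357.
The triangle = ½ × 0.3022 × 2.357 = $0.36 thousand.

$0.36 thousand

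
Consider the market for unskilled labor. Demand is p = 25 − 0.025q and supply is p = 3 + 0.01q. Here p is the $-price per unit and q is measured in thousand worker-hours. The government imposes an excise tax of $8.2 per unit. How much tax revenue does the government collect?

Competitive equilibrium: 25 − 0.025q = 3 + 0.01q → q* = 628.5714, p* = 9.2857.
With the tax, the buyer price exceeds the seller price by 8.2: (25 − 0.025q) − (3 + 0.01q) = 8.2 → q' = 394.2857.
Tax revenue = 8.2 × 394.2857 = $3233.14 thousand.

$3233.14 thousand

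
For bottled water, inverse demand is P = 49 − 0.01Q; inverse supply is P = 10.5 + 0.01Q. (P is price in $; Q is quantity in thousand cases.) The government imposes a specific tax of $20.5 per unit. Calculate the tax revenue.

Competitive equilibrium: 49 − 0.01Q = 10.5 + 0.01Q → Q* = 1925, P* = 29.75.
With the tax, the buyer price exceeds the seller price by 20.5: (49 − 0.01Q) − (10.5 + 0.01Q) = 20.5 → Q' = 900.
Tax revenue = 20.5 × 900 = $18450 thousand.

$18450 thousand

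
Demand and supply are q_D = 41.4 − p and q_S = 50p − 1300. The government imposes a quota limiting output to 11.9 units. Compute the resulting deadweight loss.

In inverse form: demand p = 41.4 − q, supply p = 26 + 0.02q.
Competitive equilibrium: 41.4 − q = 26 + 0.02q → q* = 15.098, p* = 26.302.
At q = 11.9: demand price = 41.4 − 1·11.9 = 29.5; supply price = 26 + 0.02·11.9 = 26.238.
Δq = 15.098 − 11.9 = 3.198; wedge = 29.5 − 26.238 = 3.262.
Deadweight loss = ½ × 3.198 × 3.262 = 5.22.

5.22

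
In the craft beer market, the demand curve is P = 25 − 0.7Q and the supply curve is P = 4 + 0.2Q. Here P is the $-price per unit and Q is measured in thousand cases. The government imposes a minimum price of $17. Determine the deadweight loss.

Competitive equilibrium: 25 − 0.7Q = 4 + 0.2Q → Q* = 23.3333, P* = 8.6667.
At the floor P = 17, quantity demanded = (25 − 17)/0.7 = 11.4286.
Sellers' marginal cost at Q' = 11.4286: 4 + 0.2·11.4286 = 6.2857.
ΔQ = 23.3333 − 11.4286 = 11.9047; wedge = 17 − 6.2857 = 10.7143.
Deadweight loss = ½ × 11.9047 × 10.7143 = $63.78 thousand.

$63.78 thousand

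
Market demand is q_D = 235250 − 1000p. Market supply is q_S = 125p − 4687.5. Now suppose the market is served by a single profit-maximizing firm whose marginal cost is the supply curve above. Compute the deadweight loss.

21725.03

In inverse form: demand p = 235.25 − 0.001q, supply p = 37.5 + 0.008q.
Competitive equilibrium: 235.25 − 0.001q = 37.5 + 0.008q → q* = 21972.2222, p* = 213.2778.
Marginal revenue: MR = 235.25 − 0.002q. Set MR = MC: 235.25 − 0.002q = 37.5 + 0.008q → q_m = 19775.
Price p_m = 235.25 − 0.001·19775 = 215.475; MC(q_m) = 37.5 + 0.008·19775 = 195.7.
Competitive q* = 21972.2222, so Δq = 2197.2222; wedge = 215.475 − 195.7 = 19.775.
DWL = ½ × 2197.2222 × 19.775 = 21725.03.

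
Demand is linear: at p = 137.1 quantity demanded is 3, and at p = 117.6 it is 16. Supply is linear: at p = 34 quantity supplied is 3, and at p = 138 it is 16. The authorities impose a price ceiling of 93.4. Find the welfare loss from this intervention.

55.81

Demand slope = (117.6 − 137.1)/(16 − 3) = −1.5, so p = 141.6 − 1.5q.
Supply slope = (138 − 34)/(16 − 3) = 8, so p = 10 + 8q.
Competitive equilibrium: 141.6 − 1.5q = 10 + 8q → q* = 13.8526, p* = 120.8211.
At the ceiling p = 93.4, quantity supplied = (93.4 − 10)/8 = 10.425.
Willingness to pay at q' = 10.425: 141.6 − 1.5·10.425 = 125.9625.
Δq = 13.8526 − 10.425 = 3.4276; wedge = 125.9625 − 93.4 = 32.5625.
The triangle = ½ × 3.4276 × 32.5625 = 55.81.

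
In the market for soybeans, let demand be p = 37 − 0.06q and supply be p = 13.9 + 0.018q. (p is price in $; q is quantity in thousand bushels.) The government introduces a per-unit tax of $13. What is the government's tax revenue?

Competitive equilibrium: 37 − 0.06q = 13.9 + 0.018q → q* = 296.1538, p* = 19.2308.
With the tax, the buyer price exceeds the seller price by 13: (37 − 0.06q) − (13.9 + 0.018q) = 13 → q' = 129.4872.
Tax revenue = 13 × 129.4872 = $1683.33 thousand.

$1683.33 thousand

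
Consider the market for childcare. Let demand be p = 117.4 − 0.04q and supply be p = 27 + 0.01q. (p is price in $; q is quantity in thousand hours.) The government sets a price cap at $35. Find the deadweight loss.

Competitive equilibrium: 117.4 − 0.04q = 27 + 0.01q → q* = 1808, p* = 45.08.
At the ceiling p = 35, quantity supplied = (35 − 27)/0.01 = 800.
Willingness to pay at q' = 800: 117.4 − 0.04·800 = 85.4.
Δq = 1808 − 800 = 1008; wedge = 85.4 − 35 = 50.4.
Deadweight loss = ½ × 1008 × 50.4 = $25401.60 thousand.

$25401.60 thousand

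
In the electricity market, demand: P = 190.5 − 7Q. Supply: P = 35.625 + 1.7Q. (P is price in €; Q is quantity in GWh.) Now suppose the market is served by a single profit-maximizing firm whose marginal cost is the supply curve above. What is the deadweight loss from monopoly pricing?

Competitive equilibrium: 190.5 − 7Q = 35.625 + 1.7Q → Q* = 17.8017, P* = 65.8879.
Marginal revenue: MR = 190.5 − 14Q. Set MR = MC: 190.5 − 14Q = 35.625 + 1.7Q → Q_m = 9.8646.
Price P_m = 190.5 − 7·9.8646 = 121.4478; MC(Q_m) = 35.625 + 1.7·9.8646 = 52.3948.
Competitive Q* = 17.8017, so ΔQ = 7.9371; wedge = 121.4478 − 52.3948 = 69.053.
The triangle = ½ × 7.9371 × 69.053 = €274.04.

€274.04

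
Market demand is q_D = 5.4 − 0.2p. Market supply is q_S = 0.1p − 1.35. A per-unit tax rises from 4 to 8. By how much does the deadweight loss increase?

In inverse form: demand p = 27 − 5q, supply p = 13.5 + 10q.
Competitive equilibrium: 27 − 5q = 13.5 + 10q → q* = 0.9, p* = 22.5.
For a per-unit tax t: Δq = t/15, so DWL = ½·t·(t/15) = t²/30.
At t = 4: DWL = 0.533. At t = 8: DWL = 2.133.
Increase = 2.133 − 0.533 = 1.60.

1.60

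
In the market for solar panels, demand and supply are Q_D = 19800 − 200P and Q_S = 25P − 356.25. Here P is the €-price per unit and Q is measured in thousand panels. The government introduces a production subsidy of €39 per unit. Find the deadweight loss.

€16900 thousand

In inverse form: demand P = 99 − 0.005Q, supply P = 14.25 + 0.04Q.
Competitive equilibrium: 99 − 0.005Q = 14.25 + 0.04Q → Q* = 1883.3333, P* = 89.5833.
The subsidy lowers effective supply by 39: P = 0.04Q − 24.75.
New quantity: 99 − 0.005Q = 0.04Q − 24.75 → Q' = 2750.
Overproduction ΔQ = 2750 − 1883.3333 = 866.6667; wedge = subsidy = 39.
Welfare loss = ½ × 866.6667 × 39 = €16900 thousand.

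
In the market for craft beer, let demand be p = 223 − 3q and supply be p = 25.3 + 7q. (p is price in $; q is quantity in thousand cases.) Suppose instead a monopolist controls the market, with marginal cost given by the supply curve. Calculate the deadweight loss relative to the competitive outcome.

Competitive equilibrium: 223 − 3q = 25.3 + 7q → q* = 19.77, p* = 163.69.
Marginal revenue: MR = 223 − 6q. Set MR = MC: 223 − 6q = 25.3 + 7q → q_m = 15.2077.
Price p_m = 223 − 3·15.2077 = 177.3769; MC(q_m) = 25.3 + 7·15.2077 = 131.7539.
Competitive q* = 19.77, so Δq = 4.5623; wedge = 177.3769 − 131.7539 = 45.623.
Welfare loss = ½ × 4.5623 × 45.623 = $104.07 thousand.

$104.07 thousand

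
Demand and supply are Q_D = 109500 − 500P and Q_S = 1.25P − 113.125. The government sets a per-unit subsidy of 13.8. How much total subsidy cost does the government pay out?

In inverse form: demand P = 219 − 0.002Q, supply P = 90.5 + 0.8Q.
Competitive equilibrium: 219 − 0.002Q = 90.5 + 0.8Q → Q* = 160.2244, P* = 218.6796.
The subsidy lowers effective supply by 13.8: P = 76.7 + 0.8Q.
New quantity: 219 − 0.002Q = 76.7 + 0.8Q → Q' = 177.4314.
Total subsidy cost = 13.8 × 177.4314 = 2448.55.

2448.55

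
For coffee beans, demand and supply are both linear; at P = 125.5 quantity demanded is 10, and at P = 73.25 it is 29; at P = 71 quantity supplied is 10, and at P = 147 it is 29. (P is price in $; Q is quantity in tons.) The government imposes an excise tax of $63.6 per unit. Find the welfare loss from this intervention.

Demand slope = (73.25 − 125.5)/(29 − 10) = −2.75, so P = 153 − 2.75Q.
Supply slope = (147 − 71)/(29 − 10) = 4, so P = 31 + 4Q.
Competitive equilibrium: 153 − 2.75Q = 31 + 4Q → Q* = 18.0741, P* = 103.2963.
With the tax, the buyer price exceeds the seller price by 63.6: (153 − 2.75Q) − (31 + 4Q) = 63.6 → Q' = 8.6519.
ΔQ = 18.0741 − 8.6519 = 9.4222; the wedge equals the tax, 63.6.
Deadweight loss = ½ × 9.4222 × 63.6 = $299.63.

$299.63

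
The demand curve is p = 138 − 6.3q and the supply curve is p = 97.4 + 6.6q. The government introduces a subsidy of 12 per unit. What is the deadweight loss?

5.58

Competitive equilibrium: 138 − 6.3q = 97.4 + 6.6q → q* = 3.1473, p* = 118.1721.
The subsidy lowers effective supply by 12: p = 85.4 + 6.6q.
New quantity: 138 − 6.3q = 85.4 + 6.6q → q' = 4.0775.
Overproduction Δq = 4.0775 − 3.1473 = 0.9302; wedge = subsidy = 12.
Deadweight loss = ½ × 0.9302 × 12 = 5.58.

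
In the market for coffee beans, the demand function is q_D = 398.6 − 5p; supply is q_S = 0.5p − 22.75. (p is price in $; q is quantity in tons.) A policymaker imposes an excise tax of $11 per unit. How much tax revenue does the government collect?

In inverse form: demand p = 79.72 − 0.2q, supply p = 45.5 + 2q.
Competitive equilibrium: 79.72 − 0.2q = 45.5 + 2q → q* = 15.5545, p* = 76.6091.
With the tax, the buyer price exceeds the seller price by 11: (79.72 − 0.2q) − (45.5 + 2q) = 11 → q' = 10.5545.
Tax revenue = 11 × 10.5545 = $116.10.

$116.10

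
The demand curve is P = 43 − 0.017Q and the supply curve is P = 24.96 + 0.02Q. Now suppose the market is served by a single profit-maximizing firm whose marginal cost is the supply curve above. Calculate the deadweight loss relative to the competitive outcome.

435.86

Competitive equilibrium: 43 − 0.017Q = 24.96 + 0.02Q → Q* = 487.5676, P* = 34.7114.
Marginal revenue: MR = 43 − 0.034Q. Set MR = MC: 43 − 0.034Q = 24.96 + 0.02Q → Q_m = 334.0741.
Price P_m = 43 − 0.017·334.0741 = 37.3207; MC(Q_m) = 24.96 + 0.02·334.0741 = 31.6415.
Competitive Q* = 487.5676, so ΔQ = 153.4935; wedge = 37.3207 − 31.6415 = 5.6792.
The triangle = ½ × 153.4935 × 5.6792 = 435.86.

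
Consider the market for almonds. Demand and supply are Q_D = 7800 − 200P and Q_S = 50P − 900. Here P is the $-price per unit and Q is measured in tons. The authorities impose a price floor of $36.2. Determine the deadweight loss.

In inverse form: demand P = 39 − 0.005Q, supply P = 18 + 0.02Q.
Competitive equilibrium: 39 − 0.005Q = 18 + 0.02Q → Q* = 840, P* = 34.8.
At the floor P = 36.2, quantity demanded = (39 − 36.2)/0.005 = 560.
Sellers' marginal cost at Q' = 560: 18 + 0.02·560 = 29.2.
ΔQ = 840 − 560 = 280; wedge = 36.2 − 29.2 = 7.
Welfare loss = ½ × 280 × 7 = $980.

$980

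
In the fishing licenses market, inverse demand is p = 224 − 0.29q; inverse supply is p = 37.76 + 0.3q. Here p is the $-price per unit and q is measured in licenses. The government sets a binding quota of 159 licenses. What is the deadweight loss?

$7240.09

Competitive equilibrium: 224 − 0.29q = 37.76 + 0.3q → q* = 315.661, p* = 132.4583.
At q = 159: demand price = 224 − 0.29·159 = 177.89; supply price = 37.76 + 0.3·159 = 85.46.
Δq = 315.661 − 159 = 156.661; wedge = 177.89 − 85.46 = 92.43.
The triangle = ½ × 156.661 × 92.43 = $7240.09.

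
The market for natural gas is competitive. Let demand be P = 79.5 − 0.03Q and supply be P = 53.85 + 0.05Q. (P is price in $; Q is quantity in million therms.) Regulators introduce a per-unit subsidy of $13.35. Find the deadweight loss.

$1113.89 million

Competitive equilibrium: 79.5 − 0.03Q = 53.85 + 0.05Q → Q* = 320.625, P* = 69.8813.
The subsidy lowers effective supply by 13.35: P = 40.5 + 0.05Q.
New quantity: 79.5 − 0.03Q = 40.5 + 0.05Q → Q' = 487.5.
Overproduction ΔQ = 487.5 − 320.625 = 166.875; wedge = subsidy = 13.35.
DWL = ½ × 166.875 × 13.35 = $1113.89 million.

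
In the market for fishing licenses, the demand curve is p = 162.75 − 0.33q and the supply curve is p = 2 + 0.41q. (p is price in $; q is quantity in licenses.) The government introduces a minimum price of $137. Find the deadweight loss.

Competitive equilibrium: 162.75 − 0.33q = 2 + 0.41q → q* = 217.2297, p* = 91.0642.
At the floor p = 137, quantity demanded = (162.75 − 137)/0.33 = 78.0303.
Sellers' marginal cost at q' = 78.0303: 2 + 0.41·78.0303 = 33.9924.
Δq = 217.2297 − 78.0303 = 139.1994; wedge = 137 − 33.9924 = 103.0076.
Deadweight loss = ½ × 139.1994 × 103.0076 = $7169.30.

$7169.30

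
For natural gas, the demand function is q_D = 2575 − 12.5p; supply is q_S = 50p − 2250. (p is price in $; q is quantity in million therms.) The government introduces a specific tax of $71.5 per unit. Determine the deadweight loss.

$25561.25 million

In inverse form: demand p = 206 − 0.08q, supply p = 45 + 0.02q.
Competitive equilibrium: 206 − 0.08q = 45 + 0.02q → q* = 1610, p* = 77.2.
With the tax, the buyer price exceeds the seller price by 71.5: (206 − 0.08q) − (45 + 0.02q) = 71.5 → q' = 895.
Δq = 1610 − 895 = 715; the wedge equals the tax, 71.5.
Welfare loss = ½ × 715 × 71.5 = $25561.25 million.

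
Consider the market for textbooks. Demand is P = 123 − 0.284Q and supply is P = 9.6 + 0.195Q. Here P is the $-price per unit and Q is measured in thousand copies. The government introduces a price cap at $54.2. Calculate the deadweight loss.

Competitive equilibrium: 123 − 0.284Q = 9.6 + 0.195Q → Q* = 236.74322, P* = 55.76493.
At the ceiling P = 54.2, quantity supplied = (54.2 − 9.6)/0.195 = 228.71795.
Willingness to pay at Q' = 228.71795: 123 − 0.284·228.71795 = 58.0441.
ΔQ = 236.74322 − 228.71795 = 8.02527; wedge = 58.0441 − 54.2 = 3.8441.
Deadweight loss = ½ × 8.02527 × 3.8441 = $15.42 thousand.

$15.42 thousand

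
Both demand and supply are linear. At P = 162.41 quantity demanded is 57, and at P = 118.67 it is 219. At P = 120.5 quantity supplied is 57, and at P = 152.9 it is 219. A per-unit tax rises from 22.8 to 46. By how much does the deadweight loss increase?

Demand slope = (118.67 − 162.41)/(219 − 57) = −0.27, so P = 177.8 − 0.27Q.
Supply slope = (152.9 − 120.5)/(219 − 57) = 0.2, so P = 109.1 + 0.2Q.
Competitive equilibrium: 177.8 − 0.27Q = 109.1 + 0.2Q → Q* = 146.1702, P* = 138.334.
For a per-unit tax t: ΔQ = t/0.47, so DWL = ½·t·(t/0.47) = t²/0.94.
At t = 22.8: DWL = 553.021. At t = 46: DWL = 2251.064.
Increase = 2251.064 − 553.021 = 1698.04.

1698.04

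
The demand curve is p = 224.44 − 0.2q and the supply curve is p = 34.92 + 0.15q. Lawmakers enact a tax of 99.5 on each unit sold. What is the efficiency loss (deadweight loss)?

Competitive equilibrium: 224.44 − 0.2q = 34.92 + 0.15q → q* = 541.4857, p* = 116.1429.
With the tax, the buyer price exceeds the seller price by 99.5: (224.44 − 0.2q) − (34.92 + 0.15q) = 99.5 → q' = 257.2.
Δq = 541.4857 − 257.2 = 284.2857; the wedge equals the tax, 99.5.
The triangle = ½ × 284.2857 × 99.5 = 14143.21.

14143.21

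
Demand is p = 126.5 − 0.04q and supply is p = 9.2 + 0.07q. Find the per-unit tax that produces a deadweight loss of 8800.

44

Competitive equilibrium: 126.5 − 0.04q = 9.2 + 0.07q → q* = 1066.3636, p* = 83.8455.
A tax t gives Δq = t/0.11 and wedge t, so DWL = t²/0.22.
t²/0.22 = 8800 → t² = 1936 → t = 44.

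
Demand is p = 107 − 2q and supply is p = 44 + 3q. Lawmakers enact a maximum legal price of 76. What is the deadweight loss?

Competitive equilibrium: 107 − 2q = 44 + 3q → q* = 12.6, p* = 81.8.
At the ceiling p = 76, quantity supplied = (76 − 44)/3 = 10.6667.
Willingness to pay at q' = 10.6667: 107 − 2·10.6667 = 85.6666.
Δq = 12.6 − 10.6667 = 1.9333; wedge = 85.6666 − 76 = 9.6666.
DWL = ½ × 1.9333 × 9.6666 = 9.34.

9.34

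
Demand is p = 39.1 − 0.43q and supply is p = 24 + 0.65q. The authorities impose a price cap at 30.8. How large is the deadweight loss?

6.69

Competitive equilibrium: 39.1 − 0.43q = 24 + 0.65q → q* = 13.9815, p* = 33.088.
At the ceiling p = 30.8, quantity supplied = (30.8 − 24)/0.65 = 10.4615.
Willingness to pay at q' = 10.4615: 39.1 − 0.43·10.4615 = 34.6016.
Δq = 13.9815 − 10.4615 = 3.52; wedge = 34.6016 − 30.8 = 3.8016.
DWL = ½ × 3.52 × 3.8016 = 6.69.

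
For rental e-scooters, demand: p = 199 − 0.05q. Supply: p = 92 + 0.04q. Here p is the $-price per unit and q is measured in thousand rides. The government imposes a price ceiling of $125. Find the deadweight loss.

$5958.68 thousand

Competitive equilibrium: 199 − 0.05q = 92 + 0.04q → q* = 1188.8889, p* = 139.5556.
At the ceiling p = 125, quantity supplied = (125 − 92)/0.04 = 825.
Willingness to pay at q' = 825: 199 − 0.05·825 = 157.75.
Δq = 1188.8889 − 825 = 363.8889; wedge = 157.75 − 125 = 32.75.
Deadweight loss = ½ × 363.8889 × 32.75 = $5958.68 thousand.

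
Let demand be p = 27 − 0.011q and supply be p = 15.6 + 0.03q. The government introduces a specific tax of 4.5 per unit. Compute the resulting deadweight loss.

246.95

Competitive equilibrium: 27 − 0.011q = 15.6 + 0.03q → q* = 278.0488, p* = 23.9415.
With the tax, the buyer price exceeds the seller price by 4.5: (27 − 0.011q) − (15.6 + 0.03q) = 4.5 → q' = 168.2927.
Δq = 278.0488 − 168.2927 = 109.7561; the wedge equals the tax, 4.5.
Deadweight loss = ½ × 109.7561 × 4.5 = 246.95.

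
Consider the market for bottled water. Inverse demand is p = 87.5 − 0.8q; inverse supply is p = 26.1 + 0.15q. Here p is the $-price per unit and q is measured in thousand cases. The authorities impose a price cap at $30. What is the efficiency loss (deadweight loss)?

$708.89 thousand

Competitive equilibrium: 87.5 − 0.8q = 26.1 + 0.15q → q* = 64.6316, p* = 35.7947.
At the ceiling p = 30, quantity supplied = (30 − 26.1)/0.15 = 26.
Willingness to pay at q' = 26: 87.5 − 0.8·26 = 66.7.
Δq = 64.6316 − 26 = 38.6316; wedge = 66.7 − 30 = 36.7.
Welfare loss = ½ × 38.6316 × 36.7 = $708.89 thousand.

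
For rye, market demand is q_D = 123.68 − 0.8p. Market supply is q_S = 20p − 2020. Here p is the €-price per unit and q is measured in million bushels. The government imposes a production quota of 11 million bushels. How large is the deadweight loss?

In inverse form: demand p = 154.6 − 1.25q, supply p = 101 + 0.05q.
Competitive equilibrium: 154.6 − 1.25q = 101 + 0.05q → q* = 41.23077, p* = 103.06154.
At q = 11: demand price = 154.6 − 1.25·11 = 140.85; supply price = 101 + 0.05·11 = 101.55.
Δq = 41.23077 − 11 = 30.23077; wedge = 140.85 − 101.55 = 39.3.
Welfare loss = ½ × 30.23077 × 39.3 = €594.03 million.

€594.03 million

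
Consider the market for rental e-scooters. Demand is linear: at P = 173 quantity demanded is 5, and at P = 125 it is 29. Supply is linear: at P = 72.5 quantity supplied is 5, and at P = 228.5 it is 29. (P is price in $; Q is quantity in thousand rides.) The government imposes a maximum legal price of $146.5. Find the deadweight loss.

Demand slope = (125 − 173)/(29 − 5) = −2, so P = 183 − 2Q.
Supply slope = (228.5 − 72.5)/(29 − 5) = 6.5, so P = 40 + 6.5Q.
Competitive equilibrium: 183 − 2Q = 40 + 6.5Q → Q* = 16.8235, P* = 149.3529.
At the ceiling P = 146.5, quantity supplied = (146.5 − 40)/6.5 = 16.3846.
Willingness to pay at Q' = 16.3846: 183 − 2·16.3846 = 150.2308.
ΔQ = 16.8235 − 16.3846 = 0.4389; wedge = 150.2308 − 146.5 = 3.7308.
The triangle = ½ × 0.4389 × 3.7308 = $0.82 thousand.

$0.82 thousand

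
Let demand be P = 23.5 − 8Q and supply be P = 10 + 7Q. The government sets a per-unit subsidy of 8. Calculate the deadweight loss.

Competitive equilibrium: 23.5 − 8Q = 10 + 7Q → Q* = 0.9, P* = 16.3.
The subsidy lowers effective supply by 8: P = 2 + 7Q.
New quantity: 23.5 − 8Q = 2 + 7Q → Q' = 1.4333.
Overproduction ΔQ = 1.4333 − 0.9 = 0.5333; wedge = subsidy = 8.
The triangle = ½ × 0.5333 × 8 = 2.13.

2.13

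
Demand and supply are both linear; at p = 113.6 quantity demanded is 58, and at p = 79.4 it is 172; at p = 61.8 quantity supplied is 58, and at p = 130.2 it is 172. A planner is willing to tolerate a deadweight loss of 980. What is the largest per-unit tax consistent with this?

Demand slope = (79.4 − 113.6)/(172 − 58) = −0.3, so p = 131 − 0.3q.
Supply slope = (130.2 − 61.8)/(172 − 58) = 0.6, so p = 27 + 0.6q.
Competitive equilibrium: 131 − 0.3q = 27 + 0.6q → q* = 115.5556, p* = 96.3333.
A tax t gives Δq = t/0.9 and wedge t, so DWL = t²/1.8.
t²/1.8 = 980 → t² = 1764 → t = 42.

42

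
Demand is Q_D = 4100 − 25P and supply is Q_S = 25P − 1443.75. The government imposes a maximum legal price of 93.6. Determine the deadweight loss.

7460.64

In inverse form: demand P = 164 − 0.04Q, supply P = 57.75 + 0.04Q.
Competitive equilibrium: 164 − 0.04Q = 57.75 + 0.04Q → Q* = 1328.125, P* = 110.875.
At the ceiling P = 93.6, quantity supplied = (93.6 − 57.75)/0.04 = 896.25.
Willingness to pay at Q' = 896.25: 164 − 0.04·896.25 = 128.15.
ΔQ = 1328.125 − 896.25 = 431.875; wedge = 128.15 − 93.6 = 34.55.
The triangle = ½ × 431.875 × 34.55 = 7460.64.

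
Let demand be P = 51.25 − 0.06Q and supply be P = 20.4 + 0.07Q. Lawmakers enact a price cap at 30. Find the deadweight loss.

Competitive equilibrium: 51.25 − 0.06Q = 20.4 + 0.07Q → Q* = 237.3077, P* = 37.0115.
At the ceiling P = 30, quantity supplied = (30 − 20.4)/0.07 = 137.1429.
Willingness to pay at Q' = 137.1429: 51.25 − 0.06·137.1429 = 43.0214.
ΔQ = 237.3077 − 137.1429 = 100.1648; wedge = 43.0214 − 30 = 13.0214.
Deadweight loss = ½ × 100.1648 × 13.0214 = 652.14.

652.14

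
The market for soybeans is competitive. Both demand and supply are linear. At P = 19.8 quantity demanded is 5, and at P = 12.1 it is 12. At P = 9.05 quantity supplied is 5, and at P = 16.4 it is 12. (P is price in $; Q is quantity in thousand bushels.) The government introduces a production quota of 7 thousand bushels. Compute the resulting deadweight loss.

Demand slope = (12.1 − 19.8)/(12 − 5) = −1.1, so P = 25.3 − 1.1Q.
Supply slope = (16.4 − 9.05)/(12 − 5) = 1.05, so P = 3.8 + 1.05Q.
Competitive equilibrium: 25.3 − 1.1Q = 3.8 + 1.05Q → Q* = 10, P* = 14.3.
At Q = 7: demand price = 25.3 − 1.1·7 = 17.6; supply price = 3.8 + 1.05·7 = 11.15.
ΔQ = 10 − 7 = 3; wedge = 17.6 − 11.15 = 6.45.
Welfare loss = ½ × 3 × 6.45 = $9.675 thousand.

$9.675 thousand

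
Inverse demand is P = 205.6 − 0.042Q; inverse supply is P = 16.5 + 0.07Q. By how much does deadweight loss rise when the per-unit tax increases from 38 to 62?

Competitive equilibrium: 205.6 − 0.042Q = 16.5 + 0.07Q → Q* = 1688.3929, P* = 134.6875.
For a per-unit tax t: ΔQ = t/0.112, so DWL = ½·t·(t/0.112) = t²/0.224.
At t = 38: DWL = 6446.429. At t = 62: DWL = 17160.714.
Increase = 17160.714 − 6446.429 = 10714.29.

10714.29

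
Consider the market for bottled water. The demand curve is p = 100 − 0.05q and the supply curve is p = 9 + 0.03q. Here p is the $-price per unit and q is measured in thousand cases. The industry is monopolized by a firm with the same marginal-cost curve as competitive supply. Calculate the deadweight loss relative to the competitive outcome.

$7656.25 thousand

Competitive equilibrium: 100 − 0.05q = 9 + 0.03q → q* = 1137.5, p* = 43.125.
Marginal revenue: MR = 100 − 0.1q. Set MR = MC: 100 − 0.1q = 9 + 0.03q → q_m = 700.
Price p_m = 100 − 0.05·700 = 65; MC(q_m) = 9 + 0.03·700 = 30.
Competitive q* = 1137.5, so Δq = 437.5; wedge = 65 − 30 = 35.
Deadweight loss = ½ × 437.5 × 35 = $7656.25 thousand.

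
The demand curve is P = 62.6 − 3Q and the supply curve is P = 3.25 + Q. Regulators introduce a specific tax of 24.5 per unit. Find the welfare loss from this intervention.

Competitive equilibrium: 62.6 − 3Q = 3.25 + Q → Q* = 14.8375, P* = 18.0875.
With the tax, the buyer price exceeds the seller price by 24.5: (62.6 − 3Q) − (3.25 + Q) = 24.5 → Q' = 8.7125.
ΔQ = 14.8375 − 8.7125 = 6.125; the wedge equals the tax, 24.5.
The triangle = ½ × 6.125 × 24.5 = 75.03.

75.03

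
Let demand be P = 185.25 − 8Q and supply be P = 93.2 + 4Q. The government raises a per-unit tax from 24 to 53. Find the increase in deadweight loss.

93.04

Competitive equilibrium: 185.25 − 8Q = 93.2 + 4Q → Q* = 7.6708, P* = 123.8833.
For a per-unit tax t: ΔQ = t/12, so DWL = ½·t·(t/12) = t²/24.
At t = 24: DWL = 24. At t = 53: DWL = 117.042.
Increase = 117.042 − 24 = 93.04.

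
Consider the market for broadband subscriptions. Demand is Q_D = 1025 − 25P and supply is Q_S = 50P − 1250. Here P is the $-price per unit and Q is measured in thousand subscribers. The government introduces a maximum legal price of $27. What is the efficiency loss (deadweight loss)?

$833.33 thousand

In inverse form: demand P = 41 − 0.04Q, supply P = 25 + 0.02Q.
Competitive equilibrium: 41 − 0.04Q = 25 + 0.02Q → Q* = 266.6667, P* = 30.3333.
At the ceiling P = 27, quantity supplied = (27 − 25)/0.02 = 100.
Willingness to pay at Q' = 100: 41 − 0.04·100 = 37.
ΔQ = 266.6667 − 100 = 166.6667; wedge = 37 − 27 = 10.
The triangle = ½ × 166.6667 × 10 = $833.33 thousand.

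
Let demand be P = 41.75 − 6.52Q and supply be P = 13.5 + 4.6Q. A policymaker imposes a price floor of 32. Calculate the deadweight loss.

6.07

Competitive equilibrium: 41.75 − 6.52Q = 13.5 + 4.6Q → Q* = 2.5405, P* = 25.1862.
At the floor P = 32, quantity demanded = (41.75 − 32)/6.52 = 1.4954.
Sellers' marginal cost at Q' = 1.4954: 13.5 + 4.6·1.4954 = 20.3788.
ΔQ = 2.5405 − 1.4954 = 1.0451; wedge = 32 − 20.3788 = 11.6212.
The triangle = ½ × 1.0451 × 11.6212 = 6.07.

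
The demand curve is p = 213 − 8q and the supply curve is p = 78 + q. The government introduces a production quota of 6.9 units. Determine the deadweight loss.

295.245

Competitive equilibrium: 213 − 8q = 78 + q → q* = 15, p* = 93.
At q = 6.9: demand price = 213 − 8·6.9 = 157.8; supply price = 78 + 1·6.9 = 84.9.
Δq = 15 − 6.9 = 8.1; wedge = 157.8 − 84.9 = 72.9.
The triangle = ½ × 8.1 × 72.9 = 295.245.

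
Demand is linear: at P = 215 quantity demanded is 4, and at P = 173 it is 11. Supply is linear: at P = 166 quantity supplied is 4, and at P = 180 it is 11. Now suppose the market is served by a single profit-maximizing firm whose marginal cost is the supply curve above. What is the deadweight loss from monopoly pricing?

75.32

Demand slope = (173 − 215)/(11 − 4) = −6, so P = 239 − 6Q.
Supply slope = (180 − 166)/(11 − 4) = 2, so P = 158 + 2Q.
Competitive equilibrium: 239 − 6Q = 158 + 2Q → Q* = 10.125, P* = 178.25.
Marginal revenue: MR = 239 − 12Q. Set MR = MC: 239 − 12Q = 158 + 2Q → Q_m = 5.7857.
Price P_m = 239 − 6·5.7857 = 204.2858; MC(Q_m) = 158 + 2·5.7857 = 169.5714.
Competitive Q* = 10.125, so ΔQ = 4.3393; wedge = 204.2858 − 169.5714 = 34.7144.
Deadweight loss = ½ × 4.3393 × 34.7144 = 75.32.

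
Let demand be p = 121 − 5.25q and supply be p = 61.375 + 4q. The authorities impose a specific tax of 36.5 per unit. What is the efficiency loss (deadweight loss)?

Competitive equilibrium: 121 − 5.25q = 61.375 + 4q → q* = 6.4459, p* = 87.1588.
With the tax, the buyer price exceeds the seller price by 36.5: (121 − 5.25q) − (61.375 + 4q) = 36.5 → q' = 2.5.
Δq = 6.4459 − 2.5 = 3.9459; the wedge equals the tax, 36.5.
The triangle = ½ × 3.9459 × 36.5 = 72.01.

72.01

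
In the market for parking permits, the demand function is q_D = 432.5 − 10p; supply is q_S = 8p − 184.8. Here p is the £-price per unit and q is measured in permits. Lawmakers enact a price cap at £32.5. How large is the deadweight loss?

In inverse form: demand p = 43.25 − 0.1q, supply p = 23.1 + 0.125q.
Competitive equilibrium: 43.25 − 0.1q = 23.1 + 0.125q → q* = 89.5556, p* = 34.2944.
At the ceiling p = 32.5, quantity supplied = (32.5 − 23.1)/0.125 = 75.2.
Willingness to pay at q' = 75.2: 43.25 − 0.1·75.2 = 35.73.
Δq = 89.5556 − 75.2 = 14.3556; wedge = 35.73 − 32.5 = 3.23.
Welfare loss = ½ × 14.3556 × 3.23 = £23.18.

£23.18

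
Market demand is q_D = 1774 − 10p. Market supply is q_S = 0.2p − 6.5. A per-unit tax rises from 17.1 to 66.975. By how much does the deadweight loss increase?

411.10

In inverse form: demand p = 177.4 − 0.1q, supply p = 32.5 + 5q.
Competitive equilibrium: 177.4 − 0.1q = 32.5 + 5q → q* = 28.4118, p* = 174.5588.
For a per-unit tax t: Δq = t/5.1, so DWL = ½·t·(t/5.1) = t²/10.2.
At t = 17.1: DWL = 28.668. At t = 66.975: DWL = 439.77.
Increase = 439.77 − 28.668 = 411.10.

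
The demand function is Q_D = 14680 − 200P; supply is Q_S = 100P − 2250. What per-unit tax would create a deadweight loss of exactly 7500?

In inverse form: demand P = 73.4 − 0.005Q, supply P = 22.5 + 0.01Q.
Competitive equilibrium: 73.4 − 0.005Q = 22.5 + 0.01Q → Q* = 3393.3333, P* = 56.4333.
A tax t gives ΔQ = t/0.015 and wedge t, so DWL = t²/0.03.
t²/0.03 = 7500 → t² = 225 → t = 15.

15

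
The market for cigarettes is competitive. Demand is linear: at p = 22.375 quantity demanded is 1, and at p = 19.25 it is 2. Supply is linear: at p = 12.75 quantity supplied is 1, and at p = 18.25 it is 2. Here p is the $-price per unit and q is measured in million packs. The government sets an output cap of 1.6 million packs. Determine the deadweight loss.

$1.15 million

Demand slope = (19.25 − 22.375)/(2 − 1) = −3.125, so p = 25.5 − 3.125q.
Supply slope = (18.25 − 12.75)/(2 − 1) = 5.5, so p = 7.25 + 5.5q.
Competitive equilibrium: 25.5 − 3.125q = 7.25 + 5.5q → q* = 2.1159, p* = 18.8877.
At q = 1.6: demand price = 25.5 − 3.125·1.6 = 20.5; supply price = 7.25 + 5.5·1.6 = 16.05.
Δq = 2.1159 − 1.6 = 0.5159; wedge = 20.5 − 16.05 = 4.45.
DWL = ½ × 0.5159 × 4.45 = $1.15 million.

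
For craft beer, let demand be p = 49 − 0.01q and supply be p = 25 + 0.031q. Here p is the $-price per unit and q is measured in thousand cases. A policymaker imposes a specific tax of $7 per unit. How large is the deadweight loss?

Competitive equilibrium: 49 − 0.01q = 25 + 0.031q → q* = 585.3659, p* = 43.1463.
With the tax, the buyer price exceeds the seller price by 7: (49 − 0.01q) − (25 + 0.031q) = 7 → q' = 414.6341.
Δq = 585.3659 − 414.6341 = 170.7318; the wedge equals the tax, 7.
Welfare loss = ½ × 170.7318 × 7 = $597.56 thousand.

$597.56 thousand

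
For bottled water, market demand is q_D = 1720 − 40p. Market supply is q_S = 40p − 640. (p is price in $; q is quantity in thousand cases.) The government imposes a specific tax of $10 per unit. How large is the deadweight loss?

In inverse form: demand p = 43 − 0.025q, supply p = 16 + 0.025q.
Competitive equilibrium: 43 − 0.025q = 16 + 0.025q → q* = 540, p* = 29.5.
With the tax, the buyer price exceeds the seller price by 10: (43 − 0.025q) − (16 + 0.025q) = 10 → q' = 340.
Δq = 540 − 340 = 200; the wedge equals the tax, 10.
Welfare loss = ½ × 200 × 10 = $1000 thousand.

$1000 thousand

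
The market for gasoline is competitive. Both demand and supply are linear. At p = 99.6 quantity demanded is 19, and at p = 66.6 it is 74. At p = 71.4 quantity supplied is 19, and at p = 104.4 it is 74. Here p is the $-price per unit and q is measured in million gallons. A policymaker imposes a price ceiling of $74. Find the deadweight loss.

Demand slope = (66.6 − 99.6)/(74 − 19) = −0.6, so p = 111 − 0.6q.
Supply slope = (104.4 − 71.4)/(74 − 19) = 0.6, so p = 60 + 0.6q.
Competitive equilibrium: 111 − 0.6q = 60 + 0.6q → q* = 42.5, p* = 85.5.
At the ceiling p = 74, quantity supplied = (74 − 60)/0.6 = 23.3333.
Willingness to pay at q' = 23.3333: 111 − 0.6·23.3333 = 97.
Δq = 42.5 − 23.3333 = 19.1667; wedge = 97 − 74 = 23.
Welfare loss = ½ × 19.1667 × 23 = $220.42 million.

$220.42 million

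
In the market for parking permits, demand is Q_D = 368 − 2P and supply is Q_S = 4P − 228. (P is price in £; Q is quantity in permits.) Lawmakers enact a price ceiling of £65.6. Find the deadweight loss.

In inverse form: demand P = 184 − 0.5Q, supply P = 57 + 0.25Q.
Competitive equilibrium: 184 − 0.5Q = 57 + 0.25Q → Q* = 169.33333, P* = 99.33333.
At the ceiling P = 65.6, quantity supplied = (65.6 − 57)/0.25 = 34.4.
Willingness to pay at Q' = 34.4: 184 − 0.5·34.4 = 166.8.
ΔQ = 169.33333 − 34.4 = 134.93333; wedge = 166.8 − 65.6 = 101.2.
Welfare loss = ½ × 134.93333 × 101.2 = £6827.63.

£6827.63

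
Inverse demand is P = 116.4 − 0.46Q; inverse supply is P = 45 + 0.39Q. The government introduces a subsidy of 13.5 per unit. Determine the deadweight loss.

Competitive equilibrium: 116.4 − 0.46Q = 45 + 0.39Q → Q* = 84, P* = 77.76.
The subsidy lowers effective supply by 13.5: P = 31.5 + 0.39Q.
New quantity: 116.4 − 0.46Q = 31.5 + 0.39Q → Q' = 99.8824.
Overproduction ΔQ = 99.8824 − 84 = 15.8824; wedge = subsidy = 13.5.
DWL = ½ × 15.8824 × 13.5 = 107.21.

107.21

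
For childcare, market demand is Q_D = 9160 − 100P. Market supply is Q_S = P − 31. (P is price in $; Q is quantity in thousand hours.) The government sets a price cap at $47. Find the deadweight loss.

In inverse form: demand P = 91.6 − 0.01Q, supply P = 31 + Q.
Competitive equilibrium: 91.6 − 0.01Q = 31 + Q → Q* = 60, P* = 91.
At the ceiling P = 47, quantity supplied = (47 − 31)/1 = 16.
Willingness to pay at Q' = 16: 91.6 − 0.01·16 = 91.44.
ΔQ = 60 − 16 = 44; wedge = 91.44 − 47 = 44.44.
The triangle = ½ × 44 × 44.44 = $977.68 thousand.

$977.68 thousand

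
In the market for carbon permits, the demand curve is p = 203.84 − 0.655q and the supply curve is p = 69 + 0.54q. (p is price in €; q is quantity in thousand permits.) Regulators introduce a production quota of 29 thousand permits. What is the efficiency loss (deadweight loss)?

Competitive equilibrium: 203.84 − 0.655q = 69 + 0.54q → q* = 112.83682, p* = 129.93188.
At q = 29: demand price = 203.84 − 0.655·29 = 184.845; supply price = 69 + 0.54·29 = 84.66.
Δq = 112.83682 − 29 = 83.83682; wedge = 184.845 − 84.66 = 100.185.
Deadweight loss = ½ × 83.83682 × 100.185 = €4199.60 thousand.

€4199.60 thousand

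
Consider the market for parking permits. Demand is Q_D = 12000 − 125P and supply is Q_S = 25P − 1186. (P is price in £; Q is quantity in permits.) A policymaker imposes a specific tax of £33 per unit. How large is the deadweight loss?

£11343.75

In inverse form: demand P = 96 − 0.008Q, supply P = 47.44 + 0.04Q.
Competitive equilibrium: 96 − 0.008Q = 47.44 + 0.04Q → Q* = 1011.6667, P* = 87.9067.
With the tax, the buyer price exceeds the seller price by 33: (96 − 0.008Q) − (47.44 + 0.04Q) = 33 → Q' = 324.1667.
ΔQ = 1011.6667 − 324.1667 = 687.5; the wedge equals the tax, 33.
Deadweight loss = ½ × 687.5 × 33 = £11343.75.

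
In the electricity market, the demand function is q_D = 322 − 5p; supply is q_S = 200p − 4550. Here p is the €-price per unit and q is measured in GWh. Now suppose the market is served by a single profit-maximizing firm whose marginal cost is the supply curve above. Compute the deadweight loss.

In inverse form: demand p = 64.4 − 0.2q, supply p = 22.75 + 0.005q.
Competitive equilibrium: 64.4 − 0.2q = 22.75 + 0.005q → q* = 203.1707, p* = 23.7659.
Marginal revenue: MR = 64.4 − 0.4q. Set MR = MC: 64.4 − 0.4q = 22.75 + 0.005q → q_m = 102.8395.
Price p_m = 64.4 − 0.2·102.8395 = 43.8321; MC(q_m) = 22.75 + 0.005·102.8395 = 23.2642.
Competitive q* = 203.1707, so Δq = 100.3312; wedge = 43.8321 − 23.2642 = 20.5679.
Welfare loss = ½ × 100.3312 × 20.5679 = €1031.80.

€1031.80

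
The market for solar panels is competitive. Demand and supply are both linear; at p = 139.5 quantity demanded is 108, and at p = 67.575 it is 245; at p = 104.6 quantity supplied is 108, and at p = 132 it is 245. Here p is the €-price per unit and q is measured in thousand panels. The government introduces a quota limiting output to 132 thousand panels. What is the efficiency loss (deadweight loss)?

€211.21 thousand

Demand slope = (67.575 − 139.5)/(245 − 108) = −0.525, so p = 196.2 − 0.525q.
Supply slope = (132 − 104.6)/(245 − 108) = 0.2, so p = 83 + 0.2q.
Competitive equilibrium: 196.2 − 0.525q = 83 + 0.2q → q* = 156.1379, p* = 114.2276.
At q = 132: demand price = 196.2 − 0.525·132 = 126.9; supply price = 83 + 0.2·132 = 109.4.
Δq = 156.1379 − 132 = 24.1379; wedge = 126.9 − 109.4 = 17.5.
Deadweight loss = ½ × 24.1379 × 17.5 = €211.21 thousand.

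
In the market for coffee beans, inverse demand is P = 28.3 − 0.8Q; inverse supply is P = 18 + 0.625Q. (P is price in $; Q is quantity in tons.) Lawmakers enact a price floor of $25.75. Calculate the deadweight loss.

$11.63

Competitive equilibrium: 28.3 − 0.8Q = 18 + 0.625Q → Q* = 7.2281, P* = 22.5175.
At the floor P = 25.75, quantity demanded = (28.3 − 25.75)/0.8 = 3.1875.
Sellers' marginal cost at Q' = 3.1875: 18 + 0.625·3.1875 = 19.9922.
ΔQ = 7.2281 − 3.1875 = 4.0406; wedge = 25.75 − 19.9922 = 5.7578.
Welfare loss = ½ × 4.0406 × 5.7578 = $11.63.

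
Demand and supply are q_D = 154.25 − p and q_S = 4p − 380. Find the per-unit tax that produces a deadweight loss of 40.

10

In inverse form: demand p = 154.25 − q, supply p = 95 + 0.25q.
Competitive equilibrium: 154.25 − q = 95 + 0.25q → q* = 47.4, p* = 106.85.
A tax t gives Δq = t/1.25 and wedge t, so DWL = t²/2.5.
t²/2.5 = 40 → t² = 100 → t = 10.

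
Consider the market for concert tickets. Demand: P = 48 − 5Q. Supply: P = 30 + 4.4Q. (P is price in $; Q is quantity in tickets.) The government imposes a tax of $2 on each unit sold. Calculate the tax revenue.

Competitive equilibrium: 48 − 5Q = 30 + 4.4Q → Q* = 1.9149, P* = 38.4255.
With the tax, the buyer price exceeds the seller price by 2: (48 − 5Q) − (30 + 4.4Q) = 2 → Q' = 1.7021.
Tax revenue = 2 × 1.7021 = $3.40.

$3.40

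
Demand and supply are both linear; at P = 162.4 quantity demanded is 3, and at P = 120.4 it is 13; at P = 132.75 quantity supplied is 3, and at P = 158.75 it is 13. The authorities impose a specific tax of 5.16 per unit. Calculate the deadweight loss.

Demand slope = (120.4 − 162.4)/(13 − 3) = −4.2, so P = 175 − 4.2Q.
Supply slope = (158.75 − 132.75)/(13 − 3) = 2.6, so P = 124.95 + 2.6Q.
Competitive equilibrium: 175 − 4.2Q = 124.95 + 2.6Q → Q* = 7.3603, P* = 144.0868.
With the tax, the buyer price exceeds the seller price by 5.16: (175 − 4.2Q) − (124.95 + 2.6Q) = 5.16 → Q' = 6.6015.
ΔQ = 7.3603 − 6.6015 = 0.7588; the wedge equals the tax, 5.16.
The triangle = ½ × 0.7588 × 5.16 = 1.96.

1.96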